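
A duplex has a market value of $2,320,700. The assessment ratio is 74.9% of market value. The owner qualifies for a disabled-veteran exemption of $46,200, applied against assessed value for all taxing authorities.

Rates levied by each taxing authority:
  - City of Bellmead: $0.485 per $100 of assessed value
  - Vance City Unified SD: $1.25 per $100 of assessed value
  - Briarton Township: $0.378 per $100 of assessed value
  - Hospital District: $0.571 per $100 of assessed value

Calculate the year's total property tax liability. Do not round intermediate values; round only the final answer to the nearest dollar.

Assessed value = $2,320,700 × 0.749 = $1,738,204.3
Taxable value = $1,738,204.3 − $46,200 = $1,692,004.3
City of Bellmead: $1,692,004.3 × 0.00485 = $8,206.220855
Vance City Unified SD: $1,692,004.3 × 0.0125 = $21,150.05375
Briarton Township: $1,692,004.3 × 0.00378 = $6,395.776254
Hospital District: $1,692,004.3 × 0.00571 = $9,661.344553
Total = $8,206.220855 + $21,150.05375 + $6,395.776254 + $9,661.344553 = $45,413.395412

$45,413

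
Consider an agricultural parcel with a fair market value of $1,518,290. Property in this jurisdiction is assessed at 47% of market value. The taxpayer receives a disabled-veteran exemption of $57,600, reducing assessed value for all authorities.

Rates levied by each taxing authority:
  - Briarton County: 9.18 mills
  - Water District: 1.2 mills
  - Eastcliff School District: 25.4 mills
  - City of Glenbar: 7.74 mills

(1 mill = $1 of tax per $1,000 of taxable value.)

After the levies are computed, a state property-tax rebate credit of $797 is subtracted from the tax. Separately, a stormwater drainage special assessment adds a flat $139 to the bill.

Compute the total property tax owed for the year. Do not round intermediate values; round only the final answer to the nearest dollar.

$27,891

Assessed value = $1,518,290 × 0.47 = $713,596.3
Taxable value = $713,596.3 − $57,600 = $655,996.3
Briarton County: $655,996.3 × 0.00918 = $6,022.046034
Water District: $655,996.3 × 0.0012 = $787.19556
Eastcliff School District: $655,996.3 × 0.0254 = $16,662.30602
City of Glenbar: $655,996.3 × 0.00774 = $5,077.411362
Levies subtotal = $28,548.958976
After credit = $28,548.958976 − $797 = $27,751.958976
Total = $27,751.958976 + $139 = $27,890.958976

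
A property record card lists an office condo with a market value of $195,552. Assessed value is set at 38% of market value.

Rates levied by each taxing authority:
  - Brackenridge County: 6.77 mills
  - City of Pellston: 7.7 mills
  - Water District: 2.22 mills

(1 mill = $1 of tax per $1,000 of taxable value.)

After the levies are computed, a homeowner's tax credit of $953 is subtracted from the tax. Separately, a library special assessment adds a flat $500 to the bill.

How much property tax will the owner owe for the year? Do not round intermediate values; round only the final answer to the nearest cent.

$787.23

Assessed value = $195,552 × 0.38 = $74,309.76
Brackenridge County: $74,309.76 × 0.00677 = $503.0770752
City of Pellston: $74,309.76 × 0.0077 = $572.185152
Water District: $74,309.76 × 0.00222 = $164.9676672
Levies subtotal = $1,240.2298944
After credit = $1,240.2298944 − $953 = $287.2298944
Total = $287.2298944 + $500 = $787.2298944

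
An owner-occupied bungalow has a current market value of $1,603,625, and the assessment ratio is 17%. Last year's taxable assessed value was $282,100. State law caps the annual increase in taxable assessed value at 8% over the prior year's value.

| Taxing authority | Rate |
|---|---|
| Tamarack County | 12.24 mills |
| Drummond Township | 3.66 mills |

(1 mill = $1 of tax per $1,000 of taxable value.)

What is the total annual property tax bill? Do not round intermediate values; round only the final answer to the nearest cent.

$4,334.60

Uncapped assessed value = $1,603,625 × 0.17 = $272,616.25
Cap limit = $282,100 × 1.08 = $304,668
Taxable assessed value = min($272,616.25, $304,668) = $272,616.25 (cap does not bind)
Tamarack County: $272,616.25 × 0.01224 = $3,336.8229
Drummond Township: $272,616.25 × 0.00366 = $997.775475
Total = $4,334.598375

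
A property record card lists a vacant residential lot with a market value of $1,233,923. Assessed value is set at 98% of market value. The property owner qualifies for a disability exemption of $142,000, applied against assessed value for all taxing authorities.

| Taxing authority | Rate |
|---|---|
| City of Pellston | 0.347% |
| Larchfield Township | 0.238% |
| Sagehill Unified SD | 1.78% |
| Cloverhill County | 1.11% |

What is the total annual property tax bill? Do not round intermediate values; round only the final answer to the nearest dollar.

Assessed value = $1,233,923 × 0.98 = $1,209,244.54
Taxable value = $1,209,244.54 − $142,000 = $1,067,244.54
City of Pellston: $1,067,244.54 × 0.00347 = $3,703.3385538
Larchfield Township: $1,067,244.54 × 0.00238 = $2,540.0420052
Sagehill Unified SD: $1,067,244.54 × 0.0178 = $18,996.952812
Cloverhill County: $1,067,244.54 × 0.0111 = $11,846.414394
Total = $3,703.3385538 + $2,540.0420052 + $18,996.952812 + $11,846.414394 = $37,086.747765

$37,087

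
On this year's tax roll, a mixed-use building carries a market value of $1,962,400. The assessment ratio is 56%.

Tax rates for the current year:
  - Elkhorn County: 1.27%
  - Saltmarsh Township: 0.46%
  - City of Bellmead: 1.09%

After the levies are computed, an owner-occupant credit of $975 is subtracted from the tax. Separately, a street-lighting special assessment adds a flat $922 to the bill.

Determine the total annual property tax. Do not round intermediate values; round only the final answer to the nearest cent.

Assessed value = $1,962,400 × 0.56 = $1,098,944
Elkhorn County: $1,098,944 × 0.0127 = $13,956.5888
Saltmarsh Township: $1,098,944 × 0.0046 = $5,055.1424
City of Bellmead: $1,098,944 × 0.0109 = $11,978.4896
Levies subtotal = $30,990.2208
After credit = $30,990.2208 − $975 = $30,015.2208
Total = $30,015.2208 + $922 = $30,937.2208

$30,937.22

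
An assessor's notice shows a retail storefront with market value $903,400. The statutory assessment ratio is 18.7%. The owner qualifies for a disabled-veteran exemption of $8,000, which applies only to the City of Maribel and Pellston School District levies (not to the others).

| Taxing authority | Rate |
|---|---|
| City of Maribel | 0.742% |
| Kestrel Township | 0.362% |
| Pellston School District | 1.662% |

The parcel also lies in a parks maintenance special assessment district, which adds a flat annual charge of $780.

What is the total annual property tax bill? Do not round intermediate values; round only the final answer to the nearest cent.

$5,260.44

Assessed value = $903,400 × 0.187 = $168,935.8
City of Maribel: ($168,935.8 − $8,000) × 0.00742 = $160,935.8 × 0.00742 = $1,194.143636
Kestrel Township: $168,935.8 × 0.00362 = $611.547596
Pellston School District: ($168,935.8 − $8,000) × 0.01662 = $160,935.8 × 0.01662 = $2,674.752996
Levies subtotal = $4,480.444228
Total = $4,480.444228 + $780 = $5,260.444228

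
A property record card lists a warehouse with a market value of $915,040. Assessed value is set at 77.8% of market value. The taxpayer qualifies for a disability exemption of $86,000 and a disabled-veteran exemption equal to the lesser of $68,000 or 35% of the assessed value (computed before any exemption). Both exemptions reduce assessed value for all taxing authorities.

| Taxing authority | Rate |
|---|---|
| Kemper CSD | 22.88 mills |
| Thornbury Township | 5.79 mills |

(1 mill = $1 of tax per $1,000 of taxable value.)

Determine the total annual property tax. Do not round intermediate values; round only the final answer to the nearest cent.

$15,995.03

Assessed value = $915,040 × 0.778 = $711,901.12
Disabled-veteran exemption = min($68,000, 35% × $711,901.12) = min($68,000, $249,165.392) = $68,000 (dollar cap binds)
Taxable value = $711,901.12 − $86,000 − $68,000 = $557,901.12
Kemper CSD: $557,901.12 × 0.02288 = $12,764.7776256
Thornbury Township: $557,901.12 × 0.00579 = $3,230.2474848
Total = $15,995.0251104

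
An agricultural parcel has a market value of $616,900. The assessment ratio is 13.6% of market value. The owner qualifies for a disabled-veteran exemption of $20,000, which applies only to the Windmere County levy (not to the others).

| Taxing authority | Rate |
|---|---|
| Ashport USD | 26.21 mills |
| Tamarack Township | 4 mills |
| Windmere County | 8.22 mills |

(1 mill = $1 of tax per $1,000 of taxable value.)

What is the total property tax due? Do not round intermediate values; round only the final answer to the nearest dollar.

Assessed value = $616,900 × 0.136 = $83,898.4
Ashport USD: $83,898.4 × 0.02621 = $2,198.977064
Tamarack Township: $83,898.4 × 0.004 = $335.5936
Windmere County: ($83,898.4 − $20,000) × 0.00822 = $63,898.4 × 0.00822 = $525.244848
Total = $3,059.815512

$3,060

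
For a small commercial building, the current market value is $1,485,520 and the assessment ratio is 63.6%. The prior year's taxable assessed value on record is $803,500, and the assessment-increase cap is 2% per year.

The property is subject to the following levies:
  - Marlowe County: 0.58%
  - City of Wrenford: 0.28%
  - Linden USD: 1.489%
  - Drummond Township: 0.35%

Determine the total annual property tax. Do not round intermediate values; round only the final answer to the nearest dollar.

Uncapped assessed value = $1,485,520 × 0.636 = $944,790.72
Cap limit = $803,500 × 1.02 = $819,570
Taxable assessed value = min($944,790.72, $819,570) = $819,570 (cap binds)
Marlowe County: $819,570 × 0.0058 = $4,753.506
City of Wrenford: $819,570 × 0.0028 = $2,294.796
Linden USD: $819,570 × 0.01489 = $12,203.3973
Drummond Township: $819,570 × 0.0035 = $2,868.495
Total = $22,120.1943

$22,120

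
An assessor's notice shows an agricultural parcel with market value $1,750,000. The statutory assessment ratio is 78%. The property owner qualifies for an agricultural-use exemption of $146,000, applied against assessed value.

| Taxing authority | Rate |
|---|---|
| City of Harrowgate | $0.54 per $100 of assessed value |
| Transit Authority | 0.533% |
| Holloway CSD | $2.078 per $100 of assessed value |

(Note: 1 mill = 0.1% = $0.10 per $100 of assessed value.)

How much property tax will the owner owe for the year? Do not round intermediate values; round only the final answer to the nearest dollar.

Assessed value = $1,750,000 × 0.78 = $1,365,000
Taxable value = $1,365,000 − $146,000 = $1,219,000
City of Harrowgate: $1,219,000 × 0.0054 = $6,582.6
Transit Authority: $1,219,000 × 0.00533 = $6,497.27
Holloway CSD: $1,219,000 × 0.02078 = $25,330.82
Total = $38,410.69

$38,411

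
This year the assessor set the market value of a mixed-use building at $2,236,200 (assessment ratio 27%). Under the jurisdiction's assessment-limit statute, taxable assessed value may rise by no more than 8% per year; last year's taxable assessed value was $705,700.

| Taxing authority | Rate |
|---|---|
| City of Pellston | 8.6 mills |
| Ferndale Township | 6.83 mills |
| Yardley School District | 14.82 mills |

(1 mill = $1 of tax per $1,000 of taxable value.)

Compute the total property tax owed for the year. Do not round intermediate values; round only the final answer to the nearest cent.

Uncapped assessed value = $2,236,200 × 0.27 = $603,774
Cap limit = $705,700 × 1.08 = $762,156
Taxable assessed value = min($603,774, $762,156) = $603,774 (cap does not bind)
City of Pellston: $603,774 × 0.0086 = $5,192.4564
Ferndale Township: $603,774 × 0.00683 = $4,123.77642
Yardley School District: $603,774 × 0.01482 = $8,947.93068
Total = $18,264.1635

$18,264.16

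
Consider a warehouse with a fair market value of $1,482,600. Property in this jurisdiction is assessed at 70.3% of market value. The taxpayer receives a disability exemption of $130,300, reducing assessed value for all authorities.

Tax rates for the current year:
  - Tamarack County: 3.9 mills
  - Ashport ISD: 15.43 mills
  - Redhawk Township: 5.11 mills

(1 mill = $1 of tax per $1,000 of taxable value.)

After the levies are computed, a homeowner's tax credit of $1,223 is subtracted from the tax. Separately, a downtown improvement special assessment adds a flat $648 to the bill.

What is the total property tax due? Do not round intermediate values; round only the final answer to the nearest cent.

$21,713.49

Assessed value = $1,482,600 × 0.703 = $1,042,267.8
Taxable value = $1,042,267.8 − $130,300 = $911,967.8
Tamarack County: $911,967.8 × 0.0039 = $3,556.67442
Ashport ISD: $911,967.8 × 0.01543 = $14,071.663154
Redhawk Township: $911,967.8 × 0.00511 = $4,660.155458
Levies subtotal = $22,288.493032
After credit = $22,288.493032 − $1,223 = $21,065.493032
Total = $21,065.493032 + $648 = $21,713.493032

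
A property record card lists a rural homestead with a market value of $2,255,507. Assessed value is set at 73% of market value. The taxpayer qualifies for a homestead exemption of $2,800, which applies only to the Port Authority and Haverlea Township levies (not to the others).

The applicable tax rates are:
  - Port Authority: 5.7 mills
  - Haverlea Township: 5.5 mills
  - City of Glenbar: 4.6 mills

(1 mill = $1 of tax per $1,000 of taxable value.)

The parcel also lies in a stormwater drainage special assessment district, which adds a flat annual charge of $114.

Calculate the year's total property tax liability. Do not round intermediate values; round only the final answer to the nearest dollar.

Assessed value = $2,255,507 × 0.73 = $1,646,520.11
Port Authority: ($1,646,520.11 − $2,800) × 0.0057 = $1,643,720.11 × 0.0057 = $9,369.204627
Haverlea Township: ($1,646,520.11 − $2,800) × 0.0055 = $1,643,720.11 × 0.0055 = $9,040.460605
City of Glenbar: $1,646,520.11 × 0.0046 = $7,573.992506
Levies subtotal = $25,983.657738
Total = $25,983.657738 + $114 = $26,097.657738

$26,098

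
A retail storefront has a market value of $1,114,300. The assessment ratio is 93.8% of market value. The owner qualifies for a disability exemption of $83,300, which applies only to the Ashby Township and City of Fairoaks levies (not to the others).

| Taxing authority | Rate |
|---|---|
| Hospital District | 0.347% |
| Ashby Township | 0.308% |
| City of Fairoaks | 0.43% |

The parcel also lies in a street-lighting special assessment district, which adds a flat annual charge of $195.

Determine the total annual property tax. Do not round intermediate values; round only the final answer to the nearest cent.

Assessed value = $1,114,300 × 0.938 = $1,045,213.4
Hospital District: $1,045,213.4 × 0.00347 = $3,626.890498
Ashby Township: ($1,045,213.4 − $83,300) × 0.00308 = $961,913.4 × 0.00308 = $2,962.693272
City of Fairoaks: ($1,045,213.4 − $83,300) × 0.0043 = $961,913.4 × 0.0043 = $4,136.22762
Levies subtotal = $10,725.81139
Total = $10,725.81139 + $195 = $10,920.81139

$10,920.81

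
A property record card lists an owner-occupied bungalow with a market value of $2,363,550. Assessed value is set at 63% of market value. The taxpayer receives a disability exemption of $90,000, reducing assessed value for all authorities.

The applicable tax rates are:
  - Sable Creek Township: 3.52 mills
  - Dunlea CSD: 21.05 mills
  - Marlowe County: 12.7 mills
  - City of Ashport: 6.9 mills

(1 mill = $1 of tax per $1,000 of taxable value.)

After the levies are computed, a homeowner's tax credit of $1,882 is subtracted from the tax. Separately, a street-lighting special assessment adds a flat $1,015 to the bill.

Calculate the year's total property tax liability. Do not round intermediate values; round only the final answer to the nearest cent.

Assessed value = $2,363,550 × 0.63 = $1,489,036.5
Taxable value = $1,489,036.5 − $90,000 = $1,399,036.5
Sable Creek Township: $1,399,036.5 × 0.00352 = $4,924.60848
Dunlea CSD: $1,399,036.5 × 0.02105 = $29,449.718325
Marlowe County: $1,399,036.5 × 0.0127 = $17,767.76355
City of Ashport: $1,399,036.5 × 0.0069 = $9,653.35185
Levies subtotal = $61,795.442205
After credit = $61,795.442205 − $1,882 = $59,913.442205
Total = $59,913.442205 + $1,015 = $60,928.442205

$60,928.44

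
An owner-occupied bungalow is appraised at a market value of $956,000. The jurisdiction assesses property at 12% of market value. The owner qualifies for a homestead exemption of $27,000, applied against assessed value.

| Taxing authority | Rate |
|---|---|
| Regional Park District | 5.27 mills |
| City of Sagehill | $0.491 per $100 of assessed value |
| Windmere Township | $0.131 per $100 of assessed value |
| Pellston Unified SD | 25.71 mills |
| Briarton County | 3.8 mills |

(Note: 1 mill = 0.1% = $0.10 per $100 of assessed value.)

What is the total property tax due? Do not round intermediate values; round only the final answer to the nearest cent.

$3,596.52

Assessed value = $956,000 × 0.12 = $114,720
Taxable value = $114,720 − $27,000 = $87,720
Regional Park District: $87,720 × 0.00527 = $462.2844
City of Sagehill: $87,720 × 0.00491 = $430.7052
Windmere Township: $87,720 × 0.00131 = $114.9132
Pellston Unified SD: $87,720 × 0.02571 = $2,255.2812
Briarton County: $87,720 × 0.0038 = $333.336
Total = $3,596.52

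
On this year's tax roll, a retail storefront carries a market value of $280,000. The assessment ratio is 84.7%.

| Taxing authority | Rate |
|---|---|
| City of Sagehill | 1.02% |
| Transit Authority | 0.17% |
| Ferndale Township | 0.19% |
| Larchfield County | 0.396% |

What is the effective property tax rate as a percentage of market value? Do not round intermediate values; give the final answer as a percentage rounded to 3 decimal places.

1.504%

Assessed value = $280,000 × 0.847 = $237,160
City of Sagehill: $237,160 × 0.0102 = $2,419.032
Transit Authority: $237,160 × 0.0017 = $403.172
Ferndale Township: $237,160 × 0.0019 = $450.604
Larchfield County: $237,160 × 0.00396 = $939.1536
Total tax = $4,211.9616
Effective rate = $4,211.9616 ÷ $280,000 = 1.504% of market value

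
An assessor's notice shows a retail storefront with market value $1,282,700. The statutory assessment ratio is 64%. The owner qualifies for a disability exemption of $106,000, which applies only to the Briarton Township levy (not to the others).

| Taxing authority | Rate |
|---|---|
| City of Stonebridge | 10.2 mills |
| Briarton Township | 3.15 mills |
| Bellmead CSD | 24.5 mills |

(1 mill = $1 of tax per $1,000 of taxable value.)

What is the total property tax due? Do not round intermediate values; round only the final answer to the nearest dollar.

$30,738

Assessed value = $1,282,700 × 0.64 = $820,928
City of Stonebridge: $820,928 × 0.0102 = $8,373.4656
Briarton Township: ($820,928 − $106,000) × 0.00315 = $714,928 × 0.00315 = $2,252.0232
Bellmead CSD: $820,928 × 0.0245 = $20,112.736
Total = $30,738.2248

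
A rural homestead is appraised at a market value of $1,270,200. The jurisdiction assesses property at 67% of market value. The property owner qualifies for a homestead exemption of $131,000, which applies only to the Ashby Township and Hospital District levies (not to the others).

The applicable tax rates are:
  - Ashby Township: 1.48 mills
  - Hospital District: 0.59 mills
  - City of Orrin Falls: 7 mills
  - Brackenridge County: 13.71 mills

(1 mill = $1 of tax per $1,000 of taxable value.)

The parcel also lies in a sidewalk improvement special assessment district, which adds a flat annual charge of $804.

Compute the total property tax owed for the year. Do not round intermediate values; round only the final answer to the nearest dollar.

$19,919

Assessed value = $1,270,200 × 0.67 = $851,034
Ashby Township: ($851,034 − $131,000) × 0.00148 = $720,034 × 0.00148 = $1,065.65032
Hospital District: ($851,034 − $131,000) × 0.00059 = $720,034 × 0.00059 = $424.82006
City of Orrin Falls: $851,034 × 0.007 = $5,957.238
Brackenridge County: $851,034 × 0.01371 = $11,667.67614
Levies subtotal = $19,115.38452
Total = $19,115.38452 + $804 = $19,919.38452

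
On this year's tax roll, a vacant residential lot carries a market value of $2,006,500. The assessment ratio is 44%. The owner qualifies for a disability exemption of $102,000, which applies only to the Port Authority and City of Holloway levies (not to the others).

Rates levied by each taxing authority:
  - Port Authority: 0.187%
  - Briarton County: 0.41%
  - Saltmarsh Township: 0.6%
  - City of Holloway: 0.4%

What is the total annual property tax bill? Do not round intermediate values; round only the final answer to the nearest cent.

$13,500.53

Assessed value = $2,006,500 × 0.44 = $882,860
Port Authority: ($882,860 − $102,000) × 0.00187 = $780,860 × 0.00187 = $1,460.2082
Briarton County: $882,860 × 0.0041 = $3,619.726
Saltmarsh Township: $882,860 × 0.006 = $5,297.16
City of Holloway: ($882,860 − $102,000) × 0.004 = $780,860 × 0.004 = $3,123.44
Total = $13,500.5342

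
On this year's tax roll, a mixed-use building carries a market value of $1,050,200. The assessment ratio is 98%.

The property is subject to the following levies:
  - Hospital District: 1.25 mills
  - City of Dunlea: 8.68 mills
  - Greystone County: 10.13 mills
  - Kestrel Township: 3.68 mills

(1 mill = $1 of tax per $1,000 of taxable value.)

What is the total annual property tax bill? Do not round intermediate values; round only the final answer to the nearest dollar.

$24,433

Assessed value = $1,050,200 × 0.98 = $1,029,196
Hospital District: $1,029,196 × 0.00125 = $1,286.495
City of Dunlea: $1,029,196 × 0.00868 = $8,933.42128
Greystone County: $1,029,196 × 0.01013 = $10,425.75548
Kestrel Township: $1,029,196 × 0.00368 = $3,787.44128
Total = $1,286.495 + $8,933.42128 + $10,425.75548 + $3,787.44128 = $24,433.11304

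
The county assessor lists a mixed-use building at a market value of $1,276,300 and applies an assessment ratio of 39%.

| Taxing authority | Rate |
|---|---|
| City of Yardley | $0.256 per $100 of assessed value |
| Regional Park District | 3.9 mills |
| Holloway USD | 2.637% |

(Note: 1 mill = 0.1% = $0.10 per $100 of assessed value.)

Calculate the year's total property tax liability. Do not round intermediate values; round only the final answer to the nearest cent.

Assessed value = $1,276,300 × 0.39 = $497,757
City of Yardley: $497,757 × 0.00256 = $1,274.25792
Regional Park District: $497,757 × 0.0039 = $1,941.2523
Holloway USD: $497,757 × 0.02637 = $13,125.85209
Total = $16,341.36231

$16,341.36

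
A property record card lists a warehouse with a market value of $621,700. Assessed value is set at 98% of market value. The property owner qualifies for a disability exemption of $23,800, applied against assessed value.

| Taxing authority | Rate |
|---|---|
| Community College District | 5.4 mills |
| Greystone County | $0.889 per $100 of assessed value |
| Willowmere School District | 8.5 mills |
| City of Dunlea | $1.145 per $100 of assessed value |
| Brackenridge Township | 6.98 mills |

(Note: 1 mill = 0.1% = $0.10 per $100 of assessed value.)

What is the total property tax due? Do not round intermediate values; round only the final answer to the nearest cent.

Assessed value = $621,700 × 0.98 = $609,266
Taxable value = $609,266 − $23,800 = $585,466
Community College District: $585,466 × 0.0054 = $3,161.5164
Greystone County: $585,466 × 0.00889 = $5,204.79274
Willowmere School District: $585,466 × 0.0085 = $4,976.461
City of Dunlea: $585,466 × 0.01145 = $6,703.5857
Brackenridge Township: $585,466 × 0.00698 = $4,086.55268
Total = $24,132.90852

$24,132.91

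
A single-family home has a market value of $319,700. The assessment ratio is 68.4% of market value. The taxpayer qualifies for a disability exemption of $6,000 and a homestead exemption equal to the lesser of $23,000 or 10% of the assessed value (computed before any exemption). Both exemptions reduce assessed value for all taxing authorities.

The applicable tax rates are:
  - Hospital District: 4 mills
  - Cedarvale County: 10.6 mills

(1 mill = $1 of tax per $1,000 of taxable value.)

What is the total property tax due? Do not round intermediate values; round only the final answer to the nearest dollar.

Assessed value = $319,700 × 0.684 = $218,674.8
Homestead exemption = min($23,000, 10% × $218,674.8) = min($23,000, $21,867.48) = $21,867.48 (percentage binds)
Taxable value = $218,674.8 − $6,000 − $21,867.48 = $190,807.32
Hospital District: $190,807.32 × 0.004 = $763.22928
Cedarvale County: $190,807.32 × 0.0106 = $2,022.557592
Total = $2,785.786872

$2,786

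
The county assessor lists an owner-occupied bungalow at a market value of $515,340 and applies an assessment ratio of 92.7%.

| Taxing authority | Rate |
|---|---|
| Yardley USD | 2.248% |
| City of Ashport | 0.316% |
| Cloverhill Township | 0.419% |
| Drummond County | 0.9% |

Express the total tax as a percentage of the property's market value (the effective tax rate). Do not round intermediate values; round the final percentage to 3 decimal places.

3.600%

Assessed value = $515,340 × 0.927 = $477,720.18
Yardley USD: $477,720.18 × 0.02248 = $10,739.1496464
City of Ashport: $477,720.18 × 0.00316 = $1,509.5957688
Cloverhill Township: $477,720.18 × 0.00419 = $2,001.6475542
Drummond County: $477,720.18 × 0.009 = $4,299.48162
Total tax = $18,549.8745894
Effective rate = $18,549.8745894 ÷ $515,340 = 3.600% of market value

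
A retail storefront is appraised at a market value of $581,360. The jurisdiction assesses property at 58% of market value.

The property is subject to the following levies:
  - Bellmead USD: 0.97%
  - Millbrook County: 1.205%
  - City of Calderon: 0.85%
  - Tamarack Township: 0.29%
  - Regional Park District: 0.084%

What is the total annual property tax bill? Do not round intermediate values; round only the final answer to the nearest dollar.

$11,461

Assessed value = $581,360 × 0.58 = $337,188.8
Bellmead USD: $337,188.8 × 0.0097 = $3,270.73136
Millbrook County: $337,188.8 × 0.01205 = $4,063.12504
City of Calderon: $337,188.8 × 0.0085 = $2,866.1048
Tamarack Township: $337,188.8 × 0.0029 = $977.84752
Regional Park District: $337,188.8 × 0.00084 = $283.238592
Total = $3,270.73136 + $4,063.12504 + $2,866.1048 + $977.84752 + $283.238592 = $11,461.047312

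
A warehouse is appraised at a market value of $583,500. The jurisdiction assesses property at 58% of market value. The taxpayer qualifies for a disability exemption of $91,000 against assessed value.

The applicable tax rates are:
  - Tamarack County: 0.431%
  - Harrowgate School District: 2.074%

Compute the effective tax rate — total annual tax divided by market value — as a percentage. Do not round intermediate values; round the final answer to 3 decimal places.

1.062%

Assessed value = $583,500 × 0.58 = $338,430
Taxable value = $338,430 − $91,000 = $247,430
Tamarack County: $247,430 × 0.00431 = $1,066.4233
Harrowgate School District: $247,430 × 0.02074 = $5,131.6982
Total tax = $6,198.1215
Effective rate = $6,198.1215 ÷ $583,500 = 1.062% of market value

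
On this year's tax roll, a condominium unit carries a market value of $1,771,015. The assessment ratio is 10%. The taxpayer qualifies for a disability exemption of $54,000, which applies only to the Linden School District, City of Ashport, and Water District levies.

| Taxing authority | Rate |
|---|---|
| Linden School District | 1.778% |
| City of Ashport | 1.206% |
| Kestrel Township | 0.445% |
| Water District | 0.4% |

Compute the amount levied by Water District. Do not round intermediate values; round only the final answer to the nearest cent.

Assessed value = $1,771,015 × 0.1 = $177,101.5
Water District taxable value = $177,101.5 − $54,000 = $123,101.5
Water District levy = $123,101.5 × 0.004 = $492.406

$492.41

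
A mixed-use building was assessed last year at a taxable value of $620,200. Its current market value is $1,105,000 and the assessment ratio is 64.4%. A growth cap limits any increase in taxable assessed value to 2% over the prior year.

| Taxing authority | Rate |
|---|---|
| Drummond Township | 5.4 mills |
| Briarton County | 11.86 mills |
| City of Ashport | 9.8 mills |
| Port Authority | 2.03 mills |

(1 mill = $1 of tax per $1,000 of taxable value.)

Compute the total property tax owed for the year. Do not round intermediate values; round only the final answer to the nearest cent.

Uncapped assessed value = $1,105,000 × 0.644 = $711,620
Cap limit = $620,200 × 1.02 = $632,604
Taxable assessed value = min($711,620, $632,604) = $632,604 (cap binds)
Drummond Township: $632,604 × 0.0054 = $3,416.0616
Briarton County: $632,604 × 0.01186 = $7,502.68344
City of Ashport: $632,604 × 0.0098 = $6,199.5192
Port Authority: $632,604 × 0.00203 = $1,284.18612
Total = $18,402.45036

$18,402.45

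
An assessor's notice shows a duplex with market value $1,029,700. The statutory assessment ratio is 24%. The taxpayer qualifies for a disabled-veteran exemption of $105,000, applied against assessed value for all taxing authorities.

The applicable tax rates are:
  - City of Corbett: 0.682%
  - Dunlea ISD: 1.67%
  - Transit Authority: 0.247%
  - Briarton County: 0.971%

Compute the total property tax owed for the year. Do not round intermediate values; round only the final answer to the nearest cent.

Assessed value = $1,029,700 × 0.24 = $247,128
Taxable value = $247,128 − $105,000 = $142,128
City of Corbett: $142,128 × 0.00682 = $969.31296
Dunlea ISD: $142,128 × 0.0167 = $2,373.5376
Transit Authority: $142,128 × 0.00247 = $351.05616
Briarton County: $142,128 × 0.00971 = $1,380.06288
Total = $969.31296 + $2,373.5376 + $351.05616 + $1,380.06288 = $5,073.9696

$5,073.97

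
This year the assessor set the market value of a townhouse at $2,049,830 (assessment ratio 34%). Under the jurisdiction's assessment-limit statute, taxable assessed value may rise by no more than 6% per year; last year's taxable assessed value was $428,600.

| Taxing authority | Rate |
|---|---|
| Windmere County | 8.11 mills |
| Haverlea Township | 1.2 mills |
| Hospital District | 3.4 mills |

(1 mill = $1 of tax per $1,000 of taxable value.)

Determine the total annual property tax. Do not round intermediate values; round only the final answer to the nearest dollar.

$5,774

Uncapped assessed value = $2,049,830 × 0.34 = $696,942.2
Cap limit = $428,600 × 1.06 = $454,316
Taxable assessed value = min($696,942.2, $454,316) = $454,316 (cap binds)
Windmere County: $454,316 × 0.00811 = $3,684.50276
Haverlea Township: $454,316 × 0.0012 = $545.1792
Hospital District: $454,316 × 0.0034 = $1,544.6744
Total = $5,774.35636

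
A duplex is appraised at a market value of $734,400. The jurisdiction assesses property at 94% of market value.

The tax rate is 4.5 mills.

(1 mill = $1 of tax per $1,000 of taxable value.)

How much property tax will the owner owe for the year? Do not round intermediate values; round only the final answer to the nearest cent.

$3,106.51

Assessed value = $734,400 × 0.94 = $690,336
Tax = $690,336 × 0.0045 = $3,106.512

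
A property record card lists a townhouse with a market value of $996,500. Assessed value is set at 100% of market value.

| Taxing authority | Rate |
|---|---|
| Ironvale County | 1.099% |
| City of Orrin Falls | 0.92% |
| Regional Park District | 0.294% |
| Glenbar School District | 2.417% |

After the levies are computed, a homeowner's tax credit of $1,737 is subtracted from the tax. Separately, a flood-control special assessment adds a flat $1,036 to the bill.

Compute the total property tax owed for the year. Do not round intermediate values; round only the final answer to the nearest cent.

$46,433.45

Assessed value = $996,500 × 1 = $996,500
Ironvale County: $996,500 × 0.01099 = $10,951.535
City of Orrin Falls: $996,500 × 0.0092 = $9,167.8
Regional Park District: $996,500 × 0.00294 = $2,929.71
Glenbar School District: $996,500 × 0.02417 = $24,085.405
Levies subtotal = $47,134.45
After credit = $47,134.45 − $1,737 = $45,397.45
Total = $45,397.45 + $1,036 = $46,433.45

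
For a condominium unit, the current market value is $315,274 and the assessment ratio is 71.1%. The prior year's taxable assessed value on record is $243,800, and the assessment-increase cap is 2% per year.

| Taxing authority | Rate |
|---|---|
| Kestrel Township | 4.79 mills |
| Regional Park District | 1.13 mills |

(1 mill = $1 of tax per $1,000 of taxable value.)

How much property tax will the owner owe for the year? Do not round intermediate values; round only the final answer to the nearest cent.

$1,327.03

Uncapped assessed value = $315,274 × 0.711 = $224,159.814
Cap limit = $243,800 × 1.02 = $248,676
Taxable assessed value = min($224,159.814, $248,676) = $224,159.814 (cap does not bind)
Kestrel Township: $224,159.814 × 0.00479 = $1,073.72550906
Regional Park District: $224,159.814 × 0.00113 = $253.30058982
Total = $1,327.02609888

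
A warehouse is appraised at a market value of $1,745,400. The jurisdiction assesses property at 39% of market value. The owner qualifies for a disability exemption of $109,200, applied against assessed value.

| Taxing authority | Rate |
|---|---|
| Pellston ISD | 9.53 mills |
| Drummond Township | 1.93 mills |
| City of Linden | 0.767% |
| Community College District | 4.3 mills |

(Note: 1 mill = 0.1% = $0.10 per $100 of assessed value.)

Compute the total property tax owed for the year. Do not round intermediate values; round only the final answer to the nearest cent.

$13,390.39

Assessed value = $1,745,400 × 0.39 = $680,706
Taxable value = $680,706 − $109,200 = $571,506
Pellston ISD: $571,506 × 0.00953 = $5,446.45218
Drummond Township: $571,506 × 0.00193 = $1,103.00658
City of Linden: $571,506 × 0.00767 = $4,383.45102
Community College District: $571,506 × 0.0043 = $2,457.4758
Total = $13,390.38558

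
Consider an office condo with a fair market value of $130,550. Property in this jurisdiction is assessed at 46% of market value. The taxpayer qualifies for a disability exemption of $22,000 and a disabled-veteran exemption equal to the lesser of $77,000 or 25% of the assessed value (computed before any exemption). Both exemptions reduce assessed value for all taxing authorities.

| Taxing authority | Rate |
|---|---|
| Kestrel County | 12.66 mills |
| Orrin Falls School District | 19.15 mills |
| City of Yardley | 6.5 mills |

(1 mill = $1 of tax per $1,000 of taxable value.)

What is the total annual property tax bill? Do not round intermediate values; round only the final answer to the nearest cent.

Assessed value = $130,550 × 0.46 = $60,053
Disabled-veteran exemption = min($77,000, 25% × $60,053) = min($77,000, $15,013.25) = $15,013.25 (percentage binds)
Taxable value = $60,053 − $22,000 − $15,013.25 = $23,039.75
Kestrel County: $23,039.75 × 0.01266 = $291.683235
Orrin Falls School District: $23,039.75 × 0.01915 = $441.2112125
City of Yardley: $23,039.75 × 0.0065 = $149.758375
Total = $882.6528225

$882.65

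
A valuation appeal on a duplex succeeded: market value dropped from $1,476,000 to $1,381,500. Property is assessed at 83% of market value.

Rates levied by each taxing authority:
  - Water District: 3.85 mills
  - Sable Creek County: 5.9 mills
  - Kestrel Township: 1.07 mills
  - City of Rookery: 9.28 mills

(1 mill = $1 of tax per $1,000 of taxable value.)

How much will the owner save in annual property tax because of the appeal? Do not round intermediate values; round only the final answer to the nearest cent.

$1,576.54

Old assessed value = $1,476,000 × 0.83 = $1,225,080
New assessed value = $1,381,500 × 0.83 = $1,146,645
Combined rate = 0.00385 + 0.0059 + 0.00107 + 0.00928 = 0.0201
Old tax = $1,225,080 × 0.0201 = $24,624.108
New tax = $1,146,645 × 0.0201 = $23,047.5645
Reduction = $24,624.108 − $23,047.5645 = $1,576.5435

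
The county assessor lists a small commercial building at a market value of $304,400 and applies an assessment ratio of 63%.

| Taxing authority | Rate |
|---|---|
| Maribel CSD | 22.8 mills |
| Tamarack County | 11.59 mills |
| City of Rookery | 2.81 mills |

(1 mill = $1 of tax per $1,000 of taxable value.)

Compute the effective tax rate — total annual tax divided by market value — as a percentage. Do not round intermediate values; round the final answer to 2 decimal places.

2.34%

Assessed value = $304,400 × 0.63 = $191,772
Maribel CSD: $191,772 × 0.0228 = $4,372.4016
Tamarack County: $191,772 × 0.01159 = $2,222.63748
City of Rookery: $191,772 × 0.00281 = $538.87932
Total tax = $7,133.9184
Effective rate = $7,133.9184 ÷ $304,400 = 2.34% of market value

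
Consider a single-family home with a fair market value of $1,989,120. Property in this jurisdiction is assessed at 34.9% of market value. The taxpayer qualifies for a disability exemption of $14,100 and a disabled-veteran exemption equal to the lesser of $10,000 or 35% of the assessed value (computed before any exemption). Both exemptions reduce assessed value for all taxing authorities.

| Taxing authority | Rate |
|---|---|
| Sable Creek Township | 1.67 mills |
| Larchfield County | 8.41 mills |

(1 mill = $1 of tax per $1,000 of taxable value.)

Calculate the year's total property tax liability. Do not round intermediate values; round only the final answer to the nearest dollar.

Assessed value = $1,989,120 × 0.349 = $694,202.88
Disabled-veteran exemption = min($10,000, 35% × $694,202.88) = min($10,000, $242,971.008) = $10,000 (dollar cap binds)
Taxable value = $694,202.88 − $14,100 − $10,000 = $670,102.88
Sable Creek Township: $670,102.88 × 0.00167 = $1,119.0718096
Larchfield County: $670,102.88 × 0.00841 = $5,635.5652208
Total = $6,754.6370304

$6,755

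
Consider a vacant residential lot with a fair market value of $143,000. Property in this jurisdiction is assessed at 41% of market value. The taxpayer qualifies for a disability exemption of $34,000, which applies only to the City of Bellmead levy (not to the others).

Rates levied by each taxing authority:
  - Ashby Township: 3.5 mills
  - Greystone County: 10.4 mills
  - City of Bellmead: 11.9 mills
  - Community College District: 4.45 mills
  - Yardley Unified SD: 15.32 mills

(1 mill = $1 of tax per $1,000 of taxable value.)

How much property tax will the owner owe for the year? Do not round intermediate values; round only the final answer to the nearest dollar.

$2,267

Assessed value = $143,000 × 0.41 = $58,630
Ashby Township: $58,630 × 0.0035 = $205.205
Greystone County: $58,630 × 0.0104 = $609.752
City of Bellmead: ($58,630 − $34,000) × 0.0119 = $24,630 × 0.0119 = $293.097
Community College District: $58,630 × 0.00445 = $260.9035
Yardley Unified SD: $58,630 × 0.01532 = $898.2116
Total = $2,267.1691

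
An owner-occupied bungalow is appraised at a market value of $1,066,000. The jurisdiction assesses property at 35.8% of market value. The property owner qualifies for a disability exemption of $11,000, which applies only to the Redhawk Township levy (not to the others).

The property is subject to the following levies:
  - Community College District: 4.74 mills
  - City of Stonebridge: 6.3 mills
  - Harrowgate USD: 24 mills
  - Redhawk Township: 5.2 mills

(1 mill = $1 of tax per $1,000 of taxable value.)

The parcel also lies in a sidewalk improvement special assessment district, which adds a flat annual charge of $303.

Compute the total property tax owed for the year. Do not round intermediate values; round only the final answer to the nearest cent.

Assessed value = $1,066,000 × 0.358 = $381,628
Community College District: $381,628 × 0.00474 = $1,808.91672
City of Stonebridge: $381,628 × 0.0063 = $2,404.2564
Harrowgate USD: $381,628 × 0.024 = $9,159.072
Redhawk Township: ($381,628 − $11,000) × 0.0052 = $370,628 × 0.0052 = $1,927.2656
Levies subtotal = $15,299.51072
Total = $15,299.51072 + $303 = $15,602.51072

$15,602.51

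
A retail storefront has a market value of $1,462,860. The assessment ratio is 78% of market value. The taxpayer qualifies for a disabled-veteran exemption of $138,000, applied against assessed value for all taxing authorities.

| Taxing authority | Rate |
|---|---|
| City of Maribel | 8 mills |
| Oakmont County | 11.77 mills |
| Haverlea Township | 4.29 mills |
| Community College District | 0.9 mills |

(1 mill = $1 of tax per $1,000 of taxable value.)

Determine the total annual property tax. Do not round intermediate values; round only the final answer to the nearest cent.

Assessed value = $1,462,860 × 0.78 = $1,141,030.8
Taxable value = $1,141,030.8 − $138,000 = $1,003,030.8
City of Maribel: $1,003,030.8 × 0.008 = $8,024.2464
Oakmont County: $1,003,030.8 × 0.01177 = $11,805.672516
Haverlea Township: $1,003,030.8 × 0.00429 = $4,303.002132
Community College District: $1,003,030.8 × 0.0009 = $902.72772
Total = $8,024.2464 + $11,805.672516 + $4,303.002132 + $902.72772 = $25,035.648768

$25,035.65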